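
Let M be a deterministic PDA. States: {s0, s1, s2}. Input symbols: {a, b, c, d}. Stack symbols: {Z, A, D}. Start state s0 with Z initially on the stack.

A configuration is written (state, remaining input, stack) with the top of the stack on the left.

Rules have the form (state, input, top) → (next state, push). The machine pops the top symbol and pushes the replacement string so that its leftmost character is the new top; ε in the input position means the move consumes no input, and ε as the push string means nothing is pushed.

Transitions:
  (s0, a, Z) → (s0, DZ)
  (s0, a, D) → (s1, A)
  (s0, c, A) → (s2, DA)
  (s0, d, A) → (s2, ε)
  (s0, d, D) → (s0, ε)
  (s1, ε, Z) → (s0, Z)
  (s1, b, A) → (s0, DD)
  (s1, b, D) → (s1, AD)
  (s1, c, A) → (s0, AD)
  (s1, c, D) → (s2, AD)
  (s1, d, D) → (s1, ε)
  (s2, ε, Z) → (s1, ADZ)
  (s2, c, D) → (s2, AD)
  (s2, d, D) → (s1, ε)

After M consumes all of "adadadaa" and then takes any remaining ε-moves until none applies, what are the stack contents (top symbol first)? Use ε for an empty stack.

(s0, adadadaa, Z)
  read a, top Z: go to s0, push DZ → (s0, dadadaa, DZ)
  read d, top D: go to s0, push ε → (s0, adadaa, Z)
  read a, top Z: go to s0, push DZ → (s0, dadaa, DZ)
  read d, top D: go to s0, push ε → (s0, adaa, Z)
  read a, top Z: go to s0, push DZ → (s0, daa, DZ)
  read d, top D: go to s0, push ε → (s0, aa, Z)
  read a, top Z: go to s0, push DZ → (s0, a, DZ)
  read a, top D: go to s1, push A → (s1, ε, AZ)
All input consumed in state s1 with stack AZ.

AZ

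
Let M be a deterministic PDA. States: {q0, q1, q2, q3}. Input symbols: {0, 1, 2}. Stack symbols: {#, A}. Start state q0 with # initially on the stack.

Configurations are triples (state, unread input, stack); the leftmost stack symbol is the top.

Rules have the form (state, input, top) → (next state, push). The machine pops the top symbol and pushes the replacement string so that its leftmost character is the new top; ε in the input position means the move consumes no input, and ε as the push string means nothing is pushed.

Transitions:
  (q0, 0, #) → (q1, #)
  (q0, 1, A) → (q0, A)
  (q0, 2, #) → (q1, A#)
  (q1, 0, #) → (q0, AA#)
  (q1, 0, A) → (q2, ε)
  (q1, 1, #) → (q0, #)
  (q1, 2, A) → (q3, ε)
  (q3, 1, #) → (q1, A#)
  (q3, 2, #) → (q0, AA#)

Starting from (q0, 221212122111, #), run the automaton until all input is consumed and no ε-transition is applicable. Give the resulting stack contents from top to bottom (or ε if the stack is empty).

AA#

(q0, 221212122111, #) ⊢ (q1, 21212122111, A#) ⊢ (q3, 1212122111, #) ⊢ (q1, 212122111, A#) ⊢ (q3, 12122111, #) ⊢ (q1, 2122111, A#) ⊢ (q3, 122111, #) ⊢ (q1, 22111, A#) ⊢ (q3, 2111, #) ⊢ (q0, 111, AA#) ⊢ (q0, 11, AA#) ⊢ (q0, 1, AA#) ⊢ (q0, ε, AA#)
All input consumed in state q0 with stack AA#.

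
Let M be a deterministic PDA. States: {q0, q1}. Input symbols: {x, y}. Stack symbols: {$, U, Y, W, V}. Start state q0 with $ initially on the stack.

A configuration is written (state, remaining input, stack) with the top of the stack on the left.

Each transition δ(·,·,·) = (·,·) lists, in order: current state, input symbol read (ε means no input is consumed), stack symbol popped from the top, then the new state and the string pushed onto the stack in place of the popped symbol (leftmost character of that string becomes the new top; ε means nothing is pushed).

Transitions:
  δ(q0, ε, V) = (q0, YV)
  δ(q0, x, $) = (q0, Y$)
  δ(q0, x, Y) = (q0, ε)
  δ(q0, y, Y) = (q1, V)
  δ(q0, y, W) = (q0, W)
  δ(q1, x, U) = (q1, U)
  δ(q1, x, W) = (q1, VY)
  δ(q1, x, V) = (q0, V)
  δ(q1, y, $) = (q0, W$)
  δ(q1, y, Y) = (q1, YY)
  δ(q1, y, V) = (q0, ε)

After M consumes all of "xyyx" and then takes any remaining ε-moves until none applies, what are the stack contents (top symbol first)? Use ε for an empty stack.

(q0, xyyx, $)
  read x, top $: go to q0, push Y$ → (q0, yyx, Y$)
  read y, top Y: go to q1, push V → (q1, yx, V$)
  read y, top V: go to q0, push ε → (q0, x, $)
  read x, top $: go to q0, push Y$ → (q0, ε, Y$)
All input consumed in state q0 with stack Y$.

Y$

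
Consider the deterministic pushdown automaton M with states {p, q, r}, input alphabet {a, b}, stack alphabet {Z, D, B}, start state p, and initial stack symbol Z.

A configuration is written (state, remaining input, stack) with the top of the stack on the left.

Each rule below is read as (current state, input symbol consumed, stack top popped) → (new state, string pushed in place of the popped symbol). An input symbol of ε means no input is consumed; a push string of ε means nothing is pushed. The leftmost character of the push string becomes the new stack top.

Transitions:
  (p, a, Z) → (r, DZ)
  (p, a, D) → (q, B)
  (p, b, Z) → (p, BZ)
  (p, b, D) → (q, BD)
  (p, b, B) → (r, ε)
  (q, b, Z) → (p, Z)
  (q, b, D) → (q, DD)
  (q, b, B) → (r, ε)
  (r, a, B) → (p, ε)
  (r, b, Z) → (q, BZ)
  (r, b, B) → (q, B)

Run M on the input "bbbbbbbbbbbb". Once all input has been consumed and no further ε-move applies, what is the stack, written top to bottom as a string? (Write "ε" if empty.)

Z

(p, bbbbbbbbbbbb, Z)
  read b, top Z: go to p, push BZ → (p, bbbbbbbbbbb, BZ)
  read b, top B: go to r, push ε → (r, bbbbbbbbbb, Z)
  read b, top Z: go to q, push BZ → (q, bbbbbbbbb, BZ)
  read b, top B: go to r, push ε → (r, bbbbbbbb, Z)
  read b, top Z: go to q, push BZ → (q, bbbbbbb, BZ)
  read b, top B: go to r, push ε → (r, bbbbbb, Z)
  read b, top Z: go to q, push BZ → (q, bbbbb, BZ)
  read b, top B: go to r, push ε → (r, bbbb, Z)
  read b, top Z: go to q, push BZ → (q, bbb, BZ)
  read b, top B: go to r, push ε → (r, bb, Z)
  read b, top Z: go to q, push BZ → (q, b, BZ)
  read b, top B: go to r, push ε → (r, ε, Z)
All input consumed in state r with stack Z.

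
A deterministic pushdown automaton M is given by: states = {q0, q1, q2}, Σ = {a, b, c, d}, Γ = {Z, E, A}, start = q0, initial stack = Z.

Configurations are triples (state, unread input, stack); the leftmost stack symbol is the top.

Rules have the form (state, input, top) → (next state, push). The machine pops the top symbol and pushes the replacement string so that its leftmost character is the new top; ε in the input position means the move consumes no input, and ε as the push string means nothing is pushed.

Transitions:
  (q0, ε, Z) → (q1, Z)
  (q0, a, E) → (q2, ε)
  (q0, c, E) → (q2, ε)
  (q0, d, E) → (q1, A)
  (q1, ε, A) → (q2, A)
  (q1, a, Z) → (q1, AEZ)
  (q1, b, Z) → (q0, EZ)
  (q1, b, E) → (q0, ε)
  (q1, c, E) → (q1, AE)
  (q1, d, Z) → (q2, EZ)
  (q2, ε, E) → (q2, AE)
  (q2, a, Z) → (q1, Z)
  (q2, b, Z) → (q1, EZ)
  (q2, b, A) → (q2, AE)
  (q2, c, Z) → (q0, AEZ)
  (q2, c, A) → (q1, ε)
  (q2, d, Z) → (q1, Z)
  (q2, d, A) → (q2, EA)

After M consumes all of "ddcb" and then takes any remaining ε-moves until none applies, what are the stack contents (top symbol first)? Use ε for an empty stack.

AEZ

(q0, ddcb, Z) ⊢ (q1, ddcb, Z) ⊢ (q2, dcb, EZ) ⊢ (q2, dcb, AEZ) ⊢ (q2, cb, EAEZ) ⊢ (q2, cb, AEAEZ) ⊢ (q1, b, EAEZ) ⊢ (q0, ε, AEZ)
All input consumed in state q0 with stack AEZ.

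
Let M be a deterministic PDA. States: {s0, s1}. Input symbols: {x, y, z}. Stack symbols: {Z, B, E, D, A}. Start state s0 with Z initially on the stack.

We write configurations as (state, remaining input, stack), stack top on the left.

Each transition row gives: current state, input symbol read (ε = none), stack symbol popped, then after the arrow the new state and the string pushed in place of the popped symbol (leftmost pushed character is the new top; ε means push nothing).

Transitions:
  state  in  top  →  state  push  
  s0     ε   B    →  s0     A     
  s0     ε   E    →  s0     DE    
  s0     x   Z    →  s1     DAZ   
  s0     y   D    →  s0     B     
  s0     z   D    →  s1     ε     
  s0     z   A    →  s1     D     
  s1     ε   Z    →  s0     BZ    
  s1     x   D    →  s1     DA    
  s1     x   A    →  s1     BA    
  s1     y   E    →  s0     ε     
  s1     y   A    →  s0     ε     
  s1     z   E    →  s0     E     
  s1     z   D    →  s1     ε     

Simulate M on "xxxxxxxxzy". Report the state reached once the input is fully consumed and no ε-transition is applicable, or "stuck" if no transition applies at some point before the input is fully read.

(s0, xxxxxxxxzy, Z) ⊢ (s1, xxxxxxxzy, DAZ) ⊢ (s1, xxxxxxzy, DAAZ) ⊢ (s1, xxxxxzy, DAAAZ) ⊢ (s1, xxxxzy, DAAAAZ) ⊢ (s1, xxxzy, DAAAAAZ) ⊢ (s1, xxzy, DAAAAAAZ) ⊢ (s1, xzy, DAAAAAAAZ) ⊢ (s1, zy, DAAAAAAAAZ) ⊢ (s1, y, AAAAAAAAZ) ⊢ (s0, ε, AAAAAAAZ)
All input consumed; M is in state s0.

s0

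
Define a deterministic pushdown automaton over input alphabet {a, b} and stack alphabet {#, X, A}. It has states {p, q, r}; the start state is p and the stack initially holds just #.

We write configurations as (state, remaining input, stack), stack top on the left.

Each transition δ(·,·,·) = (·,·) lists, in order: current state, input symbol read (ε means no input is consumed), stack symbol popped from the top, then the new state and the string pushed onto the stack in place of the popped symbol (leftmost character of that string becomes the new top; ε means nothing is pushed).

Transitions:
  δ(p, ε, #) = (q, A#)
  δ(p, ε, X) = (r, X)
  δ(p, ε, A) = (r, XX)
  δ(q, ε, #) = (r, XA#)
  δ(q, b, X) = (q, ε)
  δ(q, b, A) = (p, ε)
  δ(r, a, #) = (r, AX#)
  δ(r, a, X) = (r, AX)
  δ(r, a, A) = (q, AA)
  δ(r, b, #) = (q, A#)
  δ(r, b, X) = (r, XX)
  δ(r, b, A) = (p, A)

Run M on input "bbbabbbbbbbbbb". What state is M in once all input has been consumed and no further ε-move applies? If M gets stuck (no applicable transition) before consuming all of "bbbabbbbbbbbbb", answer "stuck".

stuck

(p, bbbabbbbbbbbbb, #) ⊢ (q, bbbabbbbbbbbbb, A#) ⊢ (p, bbabbbbbbbbbb, #) ⊢ (q, bbabbbbbbbbbb, A#) ⊢ (p, babbbbbbbbbb, #) ⊢ (q, babbbbbbbbbb, A#) ⊢ (p, abbbbbbbbbb, #) ⊢ (q, abbbbbbbbbb, A#)
No transition for (q, a, top A); M blocks with input abbbbbbbbbb remaining.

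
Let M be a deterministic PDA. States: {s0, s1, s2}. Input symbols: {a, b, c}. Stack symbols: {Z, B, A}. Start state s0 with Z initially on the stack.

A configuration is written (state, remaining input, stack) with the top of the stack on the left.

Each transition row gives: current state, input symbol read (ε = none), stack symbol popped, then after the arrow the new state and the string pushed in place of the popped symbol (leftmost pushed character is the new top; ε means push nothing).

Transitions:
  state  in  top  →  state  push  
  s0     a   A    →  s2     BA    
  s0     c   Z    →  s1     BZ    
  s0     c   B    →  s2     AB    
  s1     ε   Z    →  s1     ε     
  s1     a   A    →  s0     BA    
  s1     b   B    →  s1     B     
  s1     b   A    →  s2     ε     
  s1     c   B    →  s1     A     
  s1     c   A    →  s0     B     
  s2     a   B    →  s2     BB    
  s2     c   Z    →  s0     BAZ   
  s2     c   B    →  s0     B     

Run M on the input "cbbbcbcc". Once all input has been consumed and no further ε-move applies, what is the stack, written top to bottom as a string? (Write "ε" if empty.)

(s0, cbbbcbcc, Z)
  read c, top Z: go to s1, push BZ → (s1, bbbcbcc, BZ)
  read b, top B: go to s1, push B → (s1, bbcbcc, BZ)
  read b, top B: go to s1, push B → (s1, bcbcc, BZ)
  read b, top B: go to s1, push B → (s1, cbcc, BZ)
  read c, top B: go to s1, push A → (s1, bcc, AZ)
  read b, top A: go to s2, push ε → (s2, cc, Z)
  read c, top Z: go to s0, push BAZ → (s0, c, BAZ)
  read c, top B: go to s2, push AB → (s2, ε, ABAZ)
All input consumed in state s2 with stack ABAZ.

ABAZ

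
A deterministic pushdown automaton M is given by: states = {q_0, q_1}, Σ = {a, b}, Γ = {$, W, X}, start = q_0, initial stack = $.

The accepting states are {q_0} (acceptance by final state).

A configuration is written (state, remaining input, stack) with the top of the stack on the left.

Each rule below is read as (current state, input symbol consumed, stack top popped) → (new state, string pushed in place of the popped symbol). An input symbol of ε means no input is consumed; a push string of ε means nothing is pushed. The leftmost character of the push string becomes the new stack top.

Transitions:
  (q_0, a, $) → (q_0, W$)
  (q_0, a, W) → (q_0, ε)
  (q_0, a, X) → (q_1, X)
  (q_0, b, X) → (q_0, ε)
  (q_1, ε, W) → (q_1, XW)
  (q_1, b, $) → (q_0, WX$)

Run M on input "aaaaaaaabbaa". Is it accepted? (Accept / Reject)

(q_0, aaaaaaaabbaa, $)
  read a, top $: go to q_0, push W$ → (q_0, aaaaaaabbaa, W$)
  read a, top W: go to q_0, push ε → (q_0, aaaaaabbaa, $)
  read a, top $: go to q_0, push W$ → (q_0, aaaaabbaa, W$)
  read a, top W: go to q_0, push ε → (q_0, aaaabbaa, $)
  read a, top $: go to q_0, push W$ → (q_0, aaabbaa, W$)
  read a, top W: go to q_0, push ε → (q_0, aabbaa, $)
  read a, top $: go to q_0, push W$ → (q_0, abbaa, W$)
  read a, top W: go to q_0, push ε → (q_0, bbaa, $)
No transition applies at (q_0, bbaa, $); input not fully consumed.

Reject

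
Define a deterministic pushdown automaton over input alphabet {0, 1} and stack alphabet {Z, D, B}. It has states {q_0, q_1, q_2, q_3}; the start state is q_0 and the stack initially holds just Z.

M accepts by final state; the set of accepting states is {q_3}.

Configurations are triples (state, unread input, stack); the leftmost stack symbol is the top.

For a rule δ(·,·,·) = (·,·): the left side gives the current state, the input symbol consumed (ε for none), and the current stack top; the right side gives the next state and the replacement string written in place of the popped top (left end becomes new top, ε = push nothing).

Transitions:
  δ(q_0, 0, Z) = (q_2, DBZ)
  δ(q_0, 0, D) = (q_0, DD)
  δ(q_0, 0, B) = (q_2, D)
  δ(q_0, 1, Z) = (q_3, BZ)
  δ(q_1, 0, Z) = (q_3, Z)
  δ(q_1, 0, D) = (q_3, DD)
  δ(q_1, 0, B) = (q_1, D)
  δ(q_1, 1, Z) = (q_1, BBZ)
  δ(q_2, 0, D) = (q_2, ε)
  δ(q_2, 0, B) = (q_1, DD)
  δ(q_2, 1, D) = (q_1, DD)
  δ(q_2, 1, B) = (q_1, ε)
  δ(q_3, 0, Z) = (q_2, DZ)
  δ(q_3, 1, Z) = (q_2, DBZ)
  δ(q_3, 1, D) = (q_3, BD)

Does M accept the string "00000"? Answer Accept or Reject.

Reject

(q_0, 00000, Z)
  read 0, top Z: go to q_2, push DBZ → (q_2, 0000, DBZ)
  read 0, top D: go to q_2, push ε → (q_2, 000, BZ)
  read 0, top B: go to q_1, push DD → (q_1, 00, DDZ)
  read 0, top D: go to q_3, push DD → (q_3, 0, DDDZ)
No transition applies at (q_3, 0, DDDZ); input not fully consumed.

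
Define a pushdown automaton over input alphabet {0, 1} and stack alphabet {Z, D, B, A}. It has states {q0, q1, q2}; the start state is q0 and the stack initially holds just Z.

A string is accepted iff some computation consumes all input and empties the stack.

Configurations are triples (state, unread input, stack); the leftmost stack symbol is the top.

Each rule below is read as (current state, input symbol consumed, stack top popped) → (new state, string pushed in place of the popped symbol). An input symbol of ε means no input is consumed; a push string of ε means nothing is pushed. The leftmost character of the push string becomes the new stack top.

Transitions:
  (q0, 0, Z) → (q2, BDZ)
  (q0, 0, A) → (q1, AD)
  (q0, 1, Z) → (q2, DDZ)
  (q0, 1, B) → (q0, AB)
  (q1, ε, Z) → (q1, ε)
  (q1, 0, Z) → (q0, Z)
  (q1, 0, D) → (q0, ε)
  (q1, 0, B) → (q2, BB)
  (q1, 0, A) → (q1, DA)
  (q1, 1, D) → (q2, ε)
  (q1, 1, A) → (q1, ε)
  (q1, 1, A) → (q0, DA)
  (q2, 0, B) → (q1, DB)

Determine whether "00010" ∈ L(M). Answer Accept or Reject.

No computation consumes all input and empties the stack.

Reject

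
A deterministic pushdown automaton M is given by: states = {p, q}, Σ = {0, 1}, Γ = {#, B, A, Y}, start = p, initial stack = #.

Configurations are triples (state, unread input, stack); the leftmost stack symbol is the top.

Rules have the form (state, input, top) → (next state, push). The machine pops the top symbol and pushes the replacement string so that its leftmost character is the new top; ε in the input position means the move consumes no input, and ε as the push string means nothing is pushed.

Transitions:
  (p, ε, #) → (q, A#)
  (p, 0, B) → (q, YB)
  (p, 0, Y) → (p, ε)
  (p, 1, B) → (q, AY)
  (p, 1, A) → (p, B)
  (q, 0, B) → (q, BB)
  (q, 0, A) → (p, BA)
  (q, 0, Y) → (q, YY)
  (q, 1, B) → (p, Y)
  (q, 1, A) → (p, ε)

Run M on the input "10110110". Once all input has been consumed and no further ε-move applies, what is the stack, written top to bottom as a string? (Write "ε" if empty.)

BAY#

(p, 10110110, #)
  ε-move, top #: go to q, push A# → (q, 10110110, A#)
  read 1, top A: go to p, push ε → (p, 0110110, #)
  ε-move, top #: go to q, push A# → (q, 0110110, A#)
  read 0, top A: go to p, push BA → (p, 110110, BA#)
  read 1, top B: go to q, push AY → (q, 10110, AYA#)
  read 1, top A: go to p, push ε → (p, 0110, YA#)
  read 0, top Y: go to p, push ε → (p, 110, A#)
  read 1, top A: go to p, push B → (p, 10, B#)
  read 1, top B: go to q, push AY → (q, 0, AY#)
  read 0, top A: go to p, push BA → (p, ε, BAY#)
All input consumed in state p with stack BAY#.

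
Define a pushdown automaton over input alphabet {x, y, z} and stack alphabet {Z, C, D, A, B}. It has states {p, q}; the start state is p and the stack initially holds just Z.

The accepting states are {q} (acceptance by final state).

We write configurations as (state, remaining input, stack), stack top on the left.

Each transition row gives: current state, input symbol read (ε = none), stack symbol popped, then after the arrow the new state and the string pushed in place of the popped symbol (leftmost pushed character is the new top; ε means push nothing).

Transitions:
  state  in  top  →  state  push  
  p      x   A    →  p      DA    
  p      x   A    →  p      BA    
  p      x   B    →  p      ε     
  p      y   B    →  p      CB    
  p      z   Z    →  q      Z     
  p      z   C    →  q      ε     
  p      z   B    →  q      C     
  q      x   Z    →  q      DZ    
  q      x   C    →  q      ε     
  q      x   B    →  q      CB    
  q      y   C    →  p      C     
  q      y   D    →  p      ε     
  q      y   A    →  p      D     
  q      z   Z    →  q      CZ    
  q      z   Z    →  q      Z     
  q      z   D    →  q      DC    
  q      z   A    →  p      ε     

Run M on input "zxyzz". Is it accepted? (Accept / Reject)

One accepting computation: (p, zxyzz, Z) ⊢ (q, xyzz, Z) ⊢ (q, yzz, DZ) ⊢ (p, zz, Z) ⊢ (q, z, Z) ⊢ (q, ε, CZ)
All input consumed and state q ∈ F.

Accept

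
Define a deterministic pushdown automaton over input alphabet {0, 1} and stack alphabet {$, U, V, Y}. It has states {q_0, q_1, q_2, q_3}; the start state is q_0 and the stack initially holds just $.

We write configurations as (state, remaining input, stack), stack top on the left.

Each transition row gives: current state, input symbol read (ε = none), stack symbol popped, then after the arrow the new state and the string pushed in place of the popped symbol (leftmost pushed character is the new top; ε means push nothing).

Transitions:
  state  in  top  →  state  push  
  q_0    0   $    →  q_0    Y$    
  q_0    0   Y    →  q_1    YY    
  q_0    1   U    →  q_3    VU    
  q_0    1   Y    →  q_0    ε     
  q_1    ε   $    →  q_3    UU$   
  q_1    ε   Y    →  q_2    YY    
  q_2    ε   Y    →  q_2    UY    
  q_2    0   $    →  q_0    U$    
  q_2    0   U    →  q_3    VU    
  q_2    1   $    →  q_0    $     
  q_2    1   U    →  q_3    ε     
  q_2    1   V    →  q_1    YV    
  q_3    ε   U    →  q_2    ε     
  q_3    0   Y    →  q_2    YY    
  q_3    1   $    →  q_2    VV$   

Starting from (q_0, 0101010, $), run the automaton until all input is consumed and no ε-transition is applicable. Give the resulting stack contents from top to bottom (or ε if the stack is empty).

(q_0, 0101010, $)
  read 0, top $: go to q_0, push Y$ → (q_0, 101010, Y$)
  read 1, top Y: go to q_0, push ε → (q_0, 01010, $)
  read 0, top $: go to q_0, push Y$ → (q_0, 1010, Y$)
  read 1, top Y: go to q_0, push ε → (q_0, 010, $)
  read 0, top $: go to q_0, push Y$ → (q_0, 10, Y$)
  read 1, top Y: go to q_0, push ε → (q_0, 0, $)
  read 0, top $: go to q_0, push Y$ → (q_0, ε, Y$)
All input consumed in state q_0 with stack Y$.

Y$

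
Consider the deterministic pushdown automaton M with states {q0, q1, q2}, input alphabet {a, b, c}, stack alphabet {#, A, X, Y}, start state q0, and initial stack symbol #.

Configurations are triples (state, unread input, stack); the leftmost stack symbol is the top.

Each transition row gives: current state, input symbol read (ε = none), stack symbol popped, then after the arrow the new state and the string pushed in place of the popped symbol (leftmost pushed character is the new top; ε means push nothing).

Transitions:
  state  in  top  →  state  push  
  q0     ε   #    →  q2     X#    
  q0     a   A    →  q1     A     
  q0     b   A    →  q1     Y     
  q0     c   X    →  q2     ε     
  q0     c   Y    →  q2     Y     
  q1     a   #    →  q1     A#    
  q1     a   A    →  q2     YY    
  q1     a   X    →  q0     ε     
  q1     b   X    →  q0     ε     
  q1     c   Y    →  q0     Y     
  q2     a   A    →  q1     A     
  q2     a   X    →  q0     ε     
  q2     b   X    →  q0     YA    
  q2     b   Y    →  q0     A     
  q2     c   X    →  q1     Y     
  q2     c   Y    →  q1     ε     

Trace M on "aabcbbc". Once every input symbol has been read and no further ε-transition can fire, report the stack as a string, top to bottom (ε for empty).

(q0, aabcbbc, #)
  ε-move, top #: go to q2, push X# → (q2, aabcbbc, X#)
  read a, top X: go to q0, push ε → (q0, abcbbc, #)
  ε-move, top #: go to q2, push X# → (q2, abcbbc, X#)
  read a, top X: go to q0, push ε → (q0, bcbbc, #)
  ε-move, top #: go to q2, push X# → (q2, bcbbc, X#)
  read b, top X: go to q0, push YA → (q0, cbbc, YA#)
  read c, top Y: go to q2, push Y → (q2, bbc, YA#)
  read b, top Y: go to q0, push A → (q0, bc, AA#)
  read b, top A: go to q1, push Y → (q1, c, YA#)
  read c, top Y: go to q0, push Y → (q0, ε, YA#)
All input consumed in state q0 with stack YA#.

YA#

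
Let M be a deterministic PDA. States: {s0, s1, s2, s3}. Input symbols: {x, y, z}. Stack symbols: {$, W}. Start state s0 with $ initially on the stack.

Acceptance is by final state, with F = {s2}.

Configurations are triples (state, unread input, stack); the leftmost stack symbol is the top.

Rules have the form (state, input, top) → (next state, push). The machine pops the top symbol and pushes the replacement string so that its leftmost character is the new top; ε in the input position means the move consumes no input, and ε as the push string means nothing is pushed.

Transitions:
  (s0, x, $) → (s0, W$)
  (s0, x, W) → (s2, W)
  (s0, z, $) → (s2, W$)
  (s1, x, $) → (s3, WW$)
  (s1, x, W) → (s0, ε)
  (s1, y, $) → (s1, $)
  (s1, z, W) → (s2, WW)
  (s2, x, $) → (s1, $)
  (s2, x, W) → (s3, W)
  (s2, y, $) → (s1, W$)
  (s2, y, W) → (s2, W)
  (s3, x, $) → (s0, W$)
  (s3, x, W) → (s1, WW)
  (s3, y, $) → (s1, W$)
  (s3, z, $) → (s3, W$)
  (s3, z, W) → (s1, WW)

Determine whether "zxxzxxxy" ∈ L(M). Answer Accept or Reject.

(s0, zxxzxxxy, $)
  read z, top $: go to s2, push W$ → (s2, xxzxxxy, W$)
  read x, top W: go to s3, push W → (s3, xzxxxy, W$)
  read x, top W: go to s1, push WW → (s1, zxxxy, WW$)
  read z, top W: go to s2, push WW → (s2, xxxy, WWW$)
  read x, top W: go to s3, push W → (s3, xxy, WWW$)
  read x, top W: go to s1, push WW → (s1, xy, WWWW$)
  read x, top W: go to s0, push ε → (s0, y, WWW$)
No transition applies at (s0, y, WWW$); input not fully consumed.

Reject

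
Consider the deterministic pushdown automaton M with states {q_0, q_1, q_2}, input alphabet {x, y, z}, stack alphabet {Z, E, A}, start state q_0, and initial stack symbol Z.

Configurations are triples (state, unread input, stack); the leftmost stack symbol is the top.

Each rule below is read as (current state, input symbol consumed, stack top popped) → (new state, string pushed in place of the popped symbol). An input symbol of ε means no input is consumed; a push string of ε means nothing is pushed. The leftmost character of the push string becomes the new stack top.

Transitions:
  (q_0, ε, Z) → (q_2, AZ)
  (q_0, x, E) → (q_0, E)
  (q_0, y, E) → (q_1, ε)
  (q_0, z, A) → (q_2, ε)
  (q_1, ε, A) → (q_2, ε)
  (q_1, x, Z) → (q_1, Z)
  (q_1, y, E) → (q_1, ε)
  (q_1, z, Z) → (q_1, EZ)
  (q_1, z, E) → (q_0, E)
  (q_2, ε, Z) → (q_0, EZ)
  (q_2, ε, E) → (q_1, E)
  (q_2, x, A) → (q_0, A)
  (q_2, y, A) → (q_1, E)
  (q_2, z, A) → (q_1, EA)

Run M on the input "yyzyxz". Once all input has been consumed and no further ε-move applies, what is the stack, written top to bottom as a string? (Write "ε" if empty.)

(q_0, yyzyxz, Z)
  ε-move, top Z: go to q_2, push AZ → (q_2, yyzyxz, AZ)
  read y, top A: go to q_1, push E → (q_1, yzyxz, EZ)
  read y, top E: go to q_1, push ε → (q_1, zyxz, Z)
  read z, top Z: go to q_1, push EZ → (q_1, yxz, EZ)
  read y, top E: go to q_1, push ε → (q_1, xz, Z)
  read x, top Z: go to q_1, push Z → (q_1, z, Z)
  read z, top Z: go to q_1, push EZ → (q_1, ε, EZ)
All input consumed in state q_1 with stack EZ.

EZ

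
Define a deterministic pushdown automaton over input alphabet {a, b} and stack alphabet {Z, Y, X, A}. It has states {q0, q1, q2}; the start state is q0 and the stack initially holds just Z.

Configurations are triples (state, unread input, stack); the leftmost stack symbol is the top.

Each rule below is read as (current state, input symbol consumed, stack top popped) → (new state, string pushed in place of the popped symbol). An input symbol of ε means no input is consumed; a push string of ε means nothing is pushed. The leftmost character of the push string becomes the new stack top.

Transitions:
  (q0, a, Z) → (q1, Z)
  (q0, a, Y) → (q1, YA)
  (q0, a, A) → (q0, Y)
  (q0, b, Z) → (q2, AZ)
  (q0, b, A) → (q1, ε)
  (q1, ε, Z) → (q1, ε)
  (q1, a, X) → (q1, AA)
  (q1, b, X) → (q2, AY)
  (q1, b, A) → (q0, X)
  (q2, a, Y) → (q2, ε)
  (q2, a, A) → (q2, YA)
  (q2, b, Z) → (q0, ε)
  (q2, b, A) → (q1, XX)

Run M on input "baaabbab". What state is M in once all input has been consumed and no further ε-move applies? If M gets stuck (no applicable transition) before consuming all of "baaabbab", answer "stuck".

(q0, baaabbab, Z)
  read b, top Z: go to q2, push AZ → (q2, aaabbab, AZ)
  read a, top A: go to q2, push YA → (q2, aabbab, YAZ)
  read a, top Y: go to q2, push ε → (q2, abbab, AZ)
  read a, top A: go to q2, push YA → (q2, bbab, YAZ)
No transition for (q2, b, top Y); M blocks with input bbab remaining.

stuck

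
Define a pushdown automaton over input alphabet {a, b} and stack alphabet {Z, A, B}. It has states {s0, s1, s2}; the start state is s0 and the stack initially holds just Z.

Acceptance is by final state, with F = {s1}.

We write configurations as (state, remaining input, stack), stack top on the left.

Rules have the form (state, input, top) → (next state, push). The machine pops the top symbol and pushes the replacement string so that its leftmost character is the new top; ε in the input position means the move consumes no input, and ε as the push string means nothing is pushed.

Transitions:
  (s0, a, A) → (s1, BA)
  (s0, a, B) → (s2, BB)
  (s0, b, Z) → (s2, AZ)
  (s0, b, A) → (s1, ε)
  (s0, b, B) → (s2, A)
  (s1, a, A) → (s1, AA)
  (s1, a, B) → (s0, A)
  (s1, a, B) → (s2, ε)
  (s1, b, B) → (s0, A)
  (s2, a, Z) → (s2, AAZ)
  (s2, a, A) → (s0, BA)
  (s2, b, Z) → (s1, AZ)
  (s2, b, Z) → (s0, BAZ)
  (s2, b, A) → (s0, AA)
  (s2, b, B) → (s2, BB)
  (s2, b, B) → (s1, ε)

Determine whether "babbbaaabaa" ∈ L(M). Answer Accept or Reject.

No computation consumes all input and reaches a final state.

Reject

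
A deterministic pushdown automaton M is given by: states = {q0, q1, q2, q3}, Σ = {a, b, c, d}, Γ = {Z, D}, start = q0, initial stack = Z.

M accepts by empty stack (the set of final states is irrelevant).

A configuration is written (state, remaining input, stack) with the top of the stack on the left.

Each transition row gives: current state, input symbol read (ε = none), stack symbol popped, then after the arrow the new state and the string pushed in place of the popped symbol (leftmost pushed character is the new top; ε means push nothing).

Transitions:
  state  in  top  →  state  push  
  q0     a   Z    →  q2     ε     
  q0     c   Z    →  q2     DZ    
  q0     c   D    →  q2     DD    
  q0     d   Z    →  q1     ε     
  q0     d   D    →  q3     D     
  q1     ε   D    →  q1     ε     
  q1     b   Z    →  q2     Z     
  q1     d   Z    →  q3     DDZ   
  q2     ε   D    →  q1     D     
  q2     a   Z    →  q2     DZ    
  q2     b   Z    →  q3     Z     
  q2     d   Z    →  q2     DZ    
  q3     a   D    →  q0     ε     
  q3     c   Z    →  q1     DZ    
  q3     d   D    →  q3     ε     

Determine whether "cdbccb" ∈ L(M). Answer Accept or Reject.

Reject

(q0, cdbccb, Z)
  read c, top Z: go to q2, push DZ → (q2, dbccb, DZ)
  ε-move, top D: go to q1, push D → (q1, dbccb, DZ)
  ε-move, top D: go to q1, push ε → (q1, dbccb, Z)
  read d, top Z: go to q3, push DDZ → (q3, bccb, DDZ)
No transition applies at (q3, bccb, DDZ); input not fully consumed.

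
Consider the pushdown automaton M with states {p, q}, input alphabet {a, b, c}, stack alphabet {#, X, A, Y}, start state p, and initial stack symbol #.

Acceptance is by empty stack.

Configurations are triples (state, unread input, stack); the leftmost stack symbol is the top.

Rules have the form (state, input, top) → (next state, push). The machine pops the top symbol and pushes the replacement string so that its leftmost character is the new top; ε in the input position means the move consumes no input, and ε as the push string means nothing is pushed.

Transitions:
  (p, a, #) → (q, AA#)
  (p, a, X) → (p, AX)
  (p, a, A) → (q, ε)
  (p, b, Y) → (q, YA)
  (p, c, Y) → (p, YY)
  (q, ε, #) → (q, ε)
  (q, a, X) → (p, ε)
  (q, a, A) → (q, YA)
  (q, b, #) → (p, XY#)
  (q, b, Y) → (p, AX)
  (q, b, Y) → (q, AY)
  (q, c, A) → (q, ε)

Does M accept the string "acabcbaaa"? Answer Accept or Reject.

One accepting computation: (p, acabcbaaa, #) ⊢ (q, cabcbaaa, AA#) ⊢ (q, abcbaaa, A#) ⊢ (q, bcbaaa, YA#) ⊢ (q, cbaaa, AYA#) ⊢ (q, baaa, YA#) ⊢ (p, aaa, AXA#) ⊢ (q, aa, XA#) ⊢ (p, a, A#) ⊢ (q, ε, #) ⊢ (q, ε, ε)
All input consumed and the stack is empty.

Accept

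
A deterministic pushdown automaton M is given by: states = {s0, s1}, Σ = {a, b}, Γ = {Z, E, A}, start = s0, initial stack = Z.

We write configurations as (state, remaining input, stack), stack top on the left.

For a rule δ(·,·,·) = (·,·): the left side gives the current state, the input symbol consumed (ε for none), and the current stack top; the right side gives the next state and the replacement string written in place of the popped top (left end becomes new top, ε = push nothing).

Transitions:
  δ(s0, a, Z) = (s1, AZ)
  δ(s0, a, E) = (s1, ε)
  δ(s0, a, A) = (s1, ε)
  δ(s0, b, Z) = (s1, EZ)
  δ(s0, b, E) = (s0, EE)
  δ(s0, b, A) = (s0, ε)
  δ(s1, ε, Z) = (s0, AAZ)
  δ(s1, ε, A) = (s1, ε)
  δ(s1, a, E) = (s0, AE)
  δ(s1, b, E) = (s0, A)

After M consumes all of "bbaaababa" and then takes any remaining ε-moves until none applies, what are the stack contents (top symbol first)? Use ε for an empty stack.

(s0, bbaaababa, Z)
  read b, top Z: go to s1, push EZ → (s1, baaababa, EZ)
  read b, top E: go to s0, push A → (s0, aaababa, AZ)
  read a, top A: go to s1, push ε → (s1, aababa, Z)
  ε-move, top Z: go to s0, push AAZ → (s0, aababa, AAZ)
  read a, top A: go to s1, push ε → (s1, ababa, AZ)
  ε-move, top A: go to s1, push ε → (s1, ababa, Z)
  ε-move, top Z: go to s0, push AAZ → (s0, ababa, AAZ)
  read a, top A: go to s1, push ε → (s1, baba, AZ)
  ε-move, top A: go to s1, push ε → (s1, baba, Z)
  ε-move, top Z: go to s0, push AAZ → (s0, baba, AAZ)
  read b, top A: go to s0, push ε → (s0, aba, AZ)
  read a, top A: go to s1, push ε → (s1, ba, Z)
  ε-move, top Z: go to s0, push AAZ → (s0, ba, AAZ)
  read b, top A: go to s0, push ε → (s0, a, AZ)
  read a, top A: go to s1, push ε → (s1, ε, Z)
  ε-move, top Z: go to s0, push AAZ → (s0, ε, AAZ)
All input consumed in state s0 with stack AAZ.

AAZ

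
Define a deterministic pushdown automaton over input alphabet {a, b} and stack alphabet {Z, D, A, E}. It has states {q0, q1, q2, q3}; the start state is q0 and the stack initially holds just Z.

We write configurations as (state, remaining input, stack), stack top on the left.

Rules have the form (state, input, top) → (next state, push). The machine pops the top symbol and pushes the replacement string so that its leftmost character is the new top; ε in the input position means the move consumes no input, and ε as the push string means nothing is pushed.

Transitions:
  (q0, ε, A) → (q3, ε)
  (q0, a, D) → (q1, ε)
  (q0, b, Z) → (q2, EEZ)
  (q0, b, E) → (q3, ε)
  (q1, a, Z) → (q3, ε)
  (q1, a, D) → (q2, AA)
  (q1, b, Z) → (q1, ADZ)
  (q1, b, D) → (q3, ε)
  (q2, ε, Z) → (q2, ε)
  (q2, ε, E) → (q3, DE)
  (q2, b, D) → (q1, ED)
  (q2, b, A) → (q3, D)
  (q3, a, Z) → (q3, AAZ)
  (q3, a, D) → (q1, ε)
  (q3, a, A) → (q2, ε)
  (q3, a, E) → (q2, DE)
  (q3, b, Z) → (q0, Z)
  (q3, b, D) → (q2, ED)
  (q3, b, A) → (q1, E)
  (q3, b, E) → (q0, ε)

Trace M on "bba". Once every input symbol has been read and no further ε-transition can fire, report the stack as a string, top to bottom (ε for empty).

(q0, bba, Z)
  read b, top Z: go to q2, push EEZ → (q2, ba, EEZ)
  ε-move, top E: go to q3, push DE → (q3, ba, DEEZ)
  read b, top D: go to q2, push ED → (q2, a, EDEEZ)
  ε-move, top E: go to q3, push DE → (q3, a, DEDEEZ)
  read a, top D: go to q1, push ε → (q1, ε, EDEEZ)
All input consumed in state q1 with stack EDEEZ.

EDEEZ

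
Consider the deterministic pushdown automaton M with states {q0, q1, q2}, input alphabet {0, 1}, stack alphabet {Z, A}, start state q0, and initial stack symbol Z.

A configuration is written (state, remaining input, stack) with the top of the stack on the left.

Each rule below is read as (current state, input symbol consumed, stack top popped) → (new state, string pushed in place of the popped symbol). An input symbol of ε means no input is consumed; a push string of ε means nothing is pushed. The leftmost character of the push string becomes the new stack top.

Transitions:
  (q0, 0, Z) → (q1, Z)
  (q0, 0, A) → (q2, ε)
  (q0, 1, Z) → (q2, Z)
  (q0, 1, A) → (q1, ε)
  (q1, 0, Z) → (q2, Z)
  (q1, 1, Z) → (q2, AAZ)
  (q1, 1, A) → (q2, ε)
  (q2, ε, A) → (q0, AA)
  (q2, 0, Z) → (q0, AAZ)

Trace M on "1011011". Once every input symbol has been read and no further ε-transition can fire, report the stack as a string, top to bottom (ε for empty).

(q0, 1011011, Z) ⊢ (q2, 011011, Z) ⊢ (q0, 11011, AAZ) ⊢ (q1, 1011, AZ) ⊢ (q2, 011, Z) ⊢ (q0, 11, AAZ) ⊢ (q1, 1, AZ) ⊢ (q2, ε, Z)
All input consumed in state q2 with stack Z.

Z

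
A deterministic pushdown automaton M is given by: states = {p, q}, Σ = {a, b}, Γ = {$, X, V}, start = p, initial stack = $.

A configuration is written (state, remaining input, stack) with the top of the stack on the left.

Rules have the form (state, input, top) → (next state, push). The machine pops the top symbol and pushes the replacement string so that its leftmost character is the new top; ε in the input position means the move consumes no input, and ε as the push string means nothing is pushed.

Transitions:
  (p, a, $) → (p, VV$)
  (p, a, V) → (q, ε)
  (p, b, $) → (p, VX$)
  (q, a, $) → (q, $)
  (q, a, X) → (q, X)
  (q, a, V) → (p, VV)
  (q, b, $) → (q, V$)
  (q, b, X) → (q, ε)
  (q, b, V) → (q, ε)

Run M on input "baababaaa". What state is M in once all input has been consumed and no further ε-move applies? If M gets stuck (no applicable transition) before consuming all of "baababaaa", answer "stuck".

p

(p, baababaaa, $)
  read b, top $: go to p, push VX$ → (p, aababaaa, VX$)
  read a, top V: go to q, push ε → (q, ababaaa, X$)
  read a, top X: go to q, push X → (q, babaaa, X$)
  read b, top X: go to q, push ε → (q, abaaa, $)
  read a, top $: go to q, push $ → (q, baaa, $)
  read b, top $: go to q, push V$ → (q, aaa, V$)
  read a, top V: go to p, push VV → (p, aa, VV$)
  read a, top V: go to q, push ε → (q, a, V$)
  read a, top V: go to p, push VV → (p, ε, VV$)
All input consumed; M is in state p.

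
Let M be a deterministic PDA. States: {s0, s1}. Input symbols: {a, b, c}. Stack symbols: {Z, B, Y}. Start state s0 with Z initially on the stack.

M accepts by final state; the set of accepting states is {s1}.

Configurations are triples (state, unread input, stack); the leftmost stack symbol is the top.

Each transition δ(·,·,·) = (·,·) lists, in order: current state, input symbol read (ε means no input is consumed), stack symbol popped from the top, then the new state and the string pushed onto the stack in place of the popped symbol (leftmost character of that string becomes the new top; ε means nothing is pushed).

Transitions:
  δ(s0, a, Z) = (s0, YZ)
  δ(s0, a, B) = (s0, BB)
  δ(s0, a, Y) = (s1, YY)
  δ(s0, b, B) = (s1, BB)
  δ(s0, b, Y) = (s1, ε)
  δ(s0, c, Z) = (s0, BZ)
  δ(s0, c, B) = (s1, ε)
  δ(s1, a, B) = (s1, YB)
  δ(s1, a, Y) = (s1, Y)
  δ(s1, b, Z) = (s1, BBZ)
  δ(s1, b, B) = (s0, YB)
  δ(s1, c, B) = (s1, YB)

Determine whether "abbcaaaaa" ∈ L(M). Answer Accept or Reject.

Accept

(s0, abbcaaaaa, Z)
  read a, top Z: go to s0, push YZ → (s0, bbcaaaaa, YZ)
  read b, top Y: go to s1, push ε → (s1, bcaaaaa, Z)
  read b, top Z: go to s1, push BBZ → (s1, caaaaa, BBZ)
  read c, top B: go to s1, push YB → (s1, aaaaa, YBBZ)
  read a, top Y: go to s1, push Y → (s1, aaaa, YBBZ)
  read a, top Y: go to s1, push Y → (s1, aaa, YBBZ)
  read a, top Y: go to s1, push Y → (s1, aa, YBBZ)
  read a, top Y: go to s1, push Y → (s1, a, YBBZ)
  read a, top Y: go to s1, push Y → (s1, ε, YBBZ)
All input consumed; state s1 ∈ F.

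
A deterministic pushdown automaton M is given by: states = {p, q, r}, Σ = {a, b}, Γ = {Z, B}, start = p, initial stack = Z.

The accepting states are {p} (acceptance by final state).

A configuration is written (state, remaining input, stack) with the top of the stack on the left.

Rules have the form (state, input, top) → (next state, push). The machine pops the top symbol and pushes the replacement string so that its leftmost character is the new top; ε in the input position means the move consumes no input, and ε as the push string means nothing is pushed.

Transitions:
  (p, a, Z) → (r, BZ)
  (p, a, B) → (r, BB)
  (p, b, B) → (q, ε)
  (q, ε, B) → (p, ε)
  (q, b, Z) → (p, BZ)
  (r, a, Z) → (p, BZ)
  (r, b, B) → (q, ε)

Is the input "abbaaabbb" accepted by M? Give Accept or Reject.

(p, abbaaabbb, Z) ⊢ (r, bbaaabbb, BZ) ⊢ (q, baaabbb, Z) ⊢ (p, aaabbb, BZ) ⊢ (r, aabbb, BBZ)
No transition applies at (r, aabbb, BBZ); input not fully consumed.

Reject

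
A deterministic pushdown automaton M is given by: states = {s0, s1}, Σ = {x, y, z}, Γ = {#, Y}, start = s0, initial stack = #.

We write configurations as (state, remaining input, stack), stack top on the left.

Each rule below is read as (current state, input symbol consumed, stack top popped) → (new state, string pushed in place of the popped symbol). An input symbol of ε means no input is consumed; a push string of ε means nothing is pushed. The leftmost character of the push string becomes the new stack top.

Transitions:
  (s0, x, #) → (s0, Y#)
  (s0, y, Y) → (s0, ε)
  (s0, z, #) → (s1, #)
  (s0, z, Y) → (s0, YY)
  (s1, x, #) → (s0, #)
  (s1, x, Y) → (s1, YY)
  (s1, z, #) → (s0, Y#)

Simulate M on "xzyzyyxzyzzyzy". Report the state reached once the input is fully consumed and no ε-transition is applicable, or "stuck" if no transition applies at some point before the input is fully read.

s0

(s0, xzyzyyxzyzzyzy, #)
  read x, top #: go to s0, push Y# → (s0, zyzyyxzyzzyzy, Y#)
  read z, top Y: go to s0, push YY → (s0, yzyyxzyzzyzy, YY#)
  read y, top Y: go to s0, push ε → (s0, zyyxzyzzyzy, Y#)
  read z, top Y: go to s0, push YY → (s0, yyxzyzzyzy, YY#)
  read y, top Y: go to s0, push ε → (s0, yxzyzzyzy, Y#)
  read y, top Y: go to s0, push ε → (s0, xzyzzyzy, #)
  read x, top #: go to s0, push Y# → (s0, zyzzyzy, Y#)
  read z, top Y: go to s0, push YY → (s0, yzzyzy, YY#)
  read y, top Y: go to s0, push ε → (s0, zzyzy, Y#)
  read z, top Y: go to s0, push YY → (s0, zyzy, YY#)
  read z, top Y: go to s0, push YY → (s0, yzy, YYY#)
  read y, top Y: go to s0, push ε → (s0, zy, YY#)
  read z, top Y: go to s0, push YY → (s0, y, YYY#)
  read y, top Y: go to s0, push ε → (s0, ε, YY#)
All input consumed; M is in state s0.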